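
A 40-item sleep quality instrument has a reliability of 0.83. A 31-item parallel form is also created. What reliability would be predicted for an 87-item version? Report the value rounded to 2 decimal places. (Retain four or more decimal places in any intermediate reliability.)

0.91

The 31-item form is not needed; work directly from the 40-item form with n = 87/40 = 2.1750.
r_{87} = n·r / (1 + (n − 1)·r) = 1.8052 / 1.9752 ≈ 0.9139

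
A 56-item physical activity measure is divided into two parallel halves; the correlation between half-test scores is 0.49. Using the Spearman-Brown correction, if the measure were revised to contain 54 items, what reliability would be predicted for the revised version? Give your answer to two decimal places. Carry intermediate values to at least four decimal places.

Full-test reliability from the split-half r: r_full = 2(0.49)/(1 + 0.49) = 0.6577
Length factor from 56 to 54 items: n = 54/56 = 0.9643
r_new = n·r_full / (1 + (n − 1)·r_full) = 0.6342 / 0.9765 ≈ 0.6495

0.65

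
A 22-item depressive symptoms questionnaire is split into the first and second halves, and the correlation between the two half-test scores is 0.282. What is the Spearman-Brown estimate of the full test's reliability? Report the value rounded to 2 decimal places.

0.44

r_full = 2(0.282) / (1 + 0.282)
r_full = 0.5640 / 1.2820 ≈ 0.4399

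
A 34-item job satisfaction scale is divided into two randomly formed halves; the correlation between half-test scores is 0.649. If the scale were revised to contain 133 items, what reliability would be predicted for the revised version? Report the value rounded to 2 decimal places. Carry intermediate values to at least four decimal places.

0.94

First correct the split-half correlation to full-test reliability: r_full = 2 × 0.649 / (1 + 0.649) ≈ 0.7871
Length factor from 34 to 133 items: n = 133/34 = 3.9118
r_new = n·r_full / (1 + (n − 1)·r_full) = 3.0790 / 3.2919 ≈ 0.9353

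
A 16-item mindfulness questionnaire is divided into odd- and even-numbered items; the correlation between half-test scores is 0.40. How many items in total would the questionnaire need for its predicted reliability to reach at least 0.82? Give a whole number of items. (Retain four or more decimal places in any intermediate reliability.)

Corrected full-test reliability: r_full = 2 × 0.40 / (1 + 0.40) ≈ 0.5714
n = r_tgt(1 − r_full) / [r_full(1 − r_tgt)] = 0.82 × 0.4286 / (0.5714 × 0.18) ≈ 3.4171
Required items = 3.4171 × 16 = 54.67, so 55 items.

55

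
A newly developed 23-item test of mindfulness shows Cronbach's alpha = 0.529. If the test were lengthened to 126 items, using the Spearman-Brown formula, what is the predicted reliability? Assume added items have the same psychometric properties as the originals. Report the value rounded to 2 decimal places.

The new length is 126/23 = 5.4783 times the old.
Apply the Spearman-Brown prophecy formula, r' = nr / [1 + (n − 1)r]:
r_new = 5.4783·0.529 / [1 + (5.4783 − 1)·0.529]
r_new = 2.8980 / 3.3690 ≈ 0.8602

0.86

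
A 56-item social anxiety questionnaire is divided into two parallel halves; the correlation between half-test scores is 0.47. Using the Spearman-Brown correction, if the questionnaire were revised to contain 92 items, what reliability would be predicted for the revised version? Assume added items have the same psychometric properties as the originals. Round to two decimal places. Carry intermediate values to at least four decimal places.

Full-test reliability from the split-half r: r_full = 2(0.47)/(1 + 0.47) = 0.6395
Length factor from 56 to 92 items: n = 92/56 = 1.6429
r_new = n·r_full / (1 + (n − 1)·r_full) = 1.0506 / 1.4111 ≈ 0.7445

0.74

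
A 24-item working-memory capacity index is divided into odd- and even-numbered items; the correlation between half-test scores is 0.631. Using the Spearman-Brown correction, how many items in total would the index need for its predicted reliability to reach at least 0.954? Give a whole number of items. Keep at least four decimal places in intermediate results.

146

Corrected full-test reliability: r_full = 2 × 0.631 / (1 + 0.631) ≈ 0.7738
Solve Spearman-Brown for n: n = 0.954(1 − 0.7738) / [0.7738(1 − 0.954)] = 6.0625
Required items = 6.0625 × 24 = 145.50, so 146 items.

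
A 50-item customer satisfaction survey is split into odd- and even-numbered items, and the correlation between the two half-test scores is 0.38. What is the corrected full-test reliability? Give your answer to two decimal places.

Apply the Spearman-Brown correction with n = 2:
r_full = 2(0.38) / (1 + 0.38)
       = 0.7600 / 1.3800 = 0.5507

0.55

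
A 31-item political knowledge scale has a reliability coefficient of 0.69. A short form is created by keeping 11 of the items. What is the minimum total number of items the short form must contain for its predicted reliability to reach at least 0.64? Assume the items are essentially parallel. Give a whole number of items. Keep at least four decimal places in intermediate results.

25

First, r for the 11-item form: n = 11/31 = 0.3548, so r_11 = 0.3548·0.69/(1 + (0.3548 − 1)·0.69) = 0.4413
Length factor from the short form to reach 0.64: n' = 0.64(1 − 0.4413) / [0.4413(1 − 0.64)] ≈ 2.2507
Items = 2.2507 × 11 ≈ 24.76 → 25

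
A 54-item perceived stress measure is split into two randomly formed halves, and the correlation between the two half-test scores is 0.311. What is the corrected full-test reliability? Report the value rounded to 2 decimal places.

0.47

r_full = 2r_hh / (1 + r_hh) = 2 × 0.311 / (1 + 0.311)
       = 0.6220 / 1.3110 = 0.4744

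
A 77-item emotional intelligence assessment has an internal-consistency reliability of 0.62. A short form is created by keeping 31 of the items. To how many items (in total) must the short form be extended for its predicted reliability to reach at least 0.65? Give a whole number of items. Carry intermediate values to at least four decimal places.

88

First, r for the 31-item form: n = 31/77 = 0.4026, so r_31 = 0.4026·0.62/(1 + (0.4026 − 1)·0.62) = 0.3965
Length factor from the short form to reach 0.65: n' = 0.65(1 − 0.3965) / [0.3965(1 − 0.65)] ≈ 2.8267
Total items = 2.8267 × 31 = 87.63, rounded up to 88.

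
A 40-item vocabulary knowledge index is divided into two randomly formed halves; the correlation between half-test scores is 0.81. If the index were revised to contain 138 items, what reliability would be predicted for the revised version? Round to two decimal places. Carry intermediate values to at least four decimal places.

Spearman-Brown correction (n = 2): r_full = 2·0.81/(1 + 0.81) = 0.8950
Length factor from 40 to 138 items: n = 138/40 = 3.4500
r_new = n·r_full / (1 + (n − 1)·r_full) = 3.0878 / 3.1928 ≈ 0.9671

0.97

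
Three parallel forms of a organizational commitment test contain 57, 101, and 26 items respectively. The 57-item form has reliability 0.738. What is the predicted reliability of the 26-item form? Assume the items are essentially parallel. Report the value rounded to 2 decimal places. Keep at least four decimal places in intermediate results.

0.56

The 101-item form is not needed; work directly from the 57-item form with n = 26/57 = 0.4561.
r_{26} = n·r / (1 + (n − 1)·r) = 0.3366 / 0.5986 ≈ 0.5623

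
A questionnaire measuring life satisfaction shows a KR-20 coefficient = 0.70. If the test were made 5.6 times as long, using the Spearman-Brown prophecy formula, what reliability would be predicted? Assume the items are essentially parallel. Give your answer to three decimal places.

0.929

By Spearman-Brown, r_new = n r / (1 + (n − 1) r).
r_new = 5.6·0.70 / [1 + (5.6 − 1)·0.70]
     = 3.9200 / 4.2200 = 0.9289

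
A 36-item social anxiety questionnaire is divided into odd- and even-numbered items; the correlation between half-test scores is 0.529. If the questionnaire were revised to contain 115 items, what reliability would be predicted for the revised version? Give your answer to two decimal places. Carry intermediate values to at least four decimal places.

Spearman-Brown correction (n = 2): r_full = 2·0.529/(1 + 0.529) = 0.6920
Length factor from 36 to 115 items: n = 115/36 = 3.1944
r_new = n·r_full / (1 + (n − 1)·r_full) = 2.2105 / 2.5185 ≈ 0.8777

0.88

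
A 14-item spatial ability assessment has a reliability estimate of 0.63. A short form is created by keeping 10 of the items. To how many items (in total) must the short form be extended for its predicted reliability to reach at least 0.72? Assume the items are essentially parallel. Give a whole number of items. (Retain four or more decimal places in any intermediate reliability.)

Short-form reliability: n = 10/14 = 0.7143; r_10 = n·r/(1+(n−1)r) ≈ 0.5488
Then solve for n' with r_old = 0.5488, r_target = 0.72: n' = 0.72(1 − 0.5488)/[0.5488(1 − 0.72)] = 2.1141
Total items = 2.1141 × 10 = 21.14, rounded up to 22.

22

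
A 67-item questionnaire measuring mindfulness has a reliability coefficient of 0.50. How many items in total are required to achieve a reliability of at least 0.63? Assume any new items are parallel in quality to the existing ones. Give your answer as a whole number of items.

Rearranging the Spearman-Brown formula for n,
n = r_target (1 − r_old) / [ r_old (1 − r_target) ]
n = 0.63(1 − 0.50) / [0.50(1 − 0.63)]
n = 0.3150 / 0.1850 ≈ 1.7027
1.7027 × 67 = 114.08 → 115 items

115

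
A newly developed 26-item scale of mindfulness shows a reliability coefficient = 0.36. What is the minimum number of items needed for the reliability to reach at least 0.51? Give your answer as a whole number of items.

Spearman-Brown solved for the length factor n:
n = r*(1 − r) / [ r (1 − r*) ]
n = 0.51(1 − 0.36) / [0.36(1 − 0.51)]
n = 0.3264 / 0.1764 ≈ 1.8503
Items needed = n × 26 = 1.8503 × 26 ≈ 48.11 → round up to 49

49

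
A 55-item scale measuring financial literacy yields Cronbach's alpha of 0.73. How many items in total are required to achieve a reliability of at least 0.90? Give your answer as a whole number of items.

184

n = 0.90 × (1 − 0.73) / [ 0.73 × (1 − 0.90) ]
n = 0.2430 / 0.0730 ≈ 3.3288
So the test needs 3.3288 × 55 ≈ 183.08 items; rounding up, 184.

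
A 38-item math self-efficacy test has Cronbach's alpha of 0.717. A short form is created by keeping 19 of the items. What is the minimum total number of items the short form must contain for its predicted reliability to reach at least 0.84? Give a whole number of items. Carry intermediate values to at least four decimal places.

Short-form reliability: n = 19/38 = 0.5000; r_19 = n·r/(1+(n−1)r) ≈ 0.5588
Length factor from the short form to reach 0.84: n' = 0.84(1 − 0.5588) / [0.5588(1 − 0.84)] ≈ 4.1451
Items = 4.1451 × 19 ≈ 78.76 → 79

79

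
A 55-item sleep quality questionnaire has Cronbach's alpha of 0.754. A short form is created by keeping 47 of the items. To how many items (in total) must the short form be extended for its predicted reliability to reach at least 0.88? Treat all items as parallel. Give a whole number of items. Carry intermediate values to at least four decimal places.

Short-form reliability: n = 47/55 = 0.8545; r_47 = n·r/(1+(n−1)r) ≈ 0.7237
Then solve for n' with r_old = 0.7237, r_target = 0.88: n' = 0.88(1 − 0.7237)/[0.7237(1 − 0.88)] = 2.7998
Total items = 2.7998 × 47 = 131.59, rounded up to 132.

132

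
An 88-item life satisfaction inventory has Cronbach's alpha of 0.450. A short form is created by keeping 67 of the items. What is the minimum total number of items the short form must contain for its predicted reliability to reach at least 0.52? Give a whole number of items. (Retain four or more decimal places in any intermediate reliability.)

117

Short-form reliability: n = 67/88 = 0.7614; r_67 = n·r/(1+(n−1)r) ≈ 0.3838
Length factor from the short form to reach 0.52: n' = 0.52(1 − 0.3838) / [0.3838(1 − 0.52)] ≈ 1.7393
Items = 1.7393 × 67 ≈ 116.53 → 117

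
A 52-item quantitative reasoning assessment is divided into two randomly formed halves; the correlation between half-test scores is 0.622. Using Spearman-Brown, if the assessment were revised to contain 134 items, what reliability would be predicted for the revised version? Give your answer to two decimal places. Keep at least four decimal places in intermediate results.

0.89

Spearman-Brown correction (n = 2): r_full = 2·0.622/(1 + 0.622) = 0.7670
Then adjust to 134 items: n = 134/52 = 2.5769
r_new = n·r_full / (1 + (n − 1)·r_full) = 1.9765 / 2.2095 ≈ 0.8945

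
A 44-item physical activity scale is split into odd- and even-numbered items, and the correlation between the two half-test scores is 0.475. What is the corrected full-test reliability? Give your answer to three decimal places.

Apply the Spearman-Brown correction with n = 2:
r_full = 2(0.475) / (1 + 0.475)
r_full = 0.9500 / 1.4750 ≈ 0.6441

0.644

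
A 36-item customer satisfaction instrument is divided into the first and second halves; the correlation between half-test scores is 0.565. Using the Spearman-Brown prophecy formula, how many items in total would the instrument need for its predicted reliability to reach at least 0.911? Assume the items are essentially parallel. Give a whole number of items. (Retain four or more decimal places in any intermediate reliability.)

142

r_full = 2(0.565)/(1 + 0.565) = 0.7220
Solve Spearman-Brown for n: n = 0.911(1 − 0.7220) / [0.7220(1 − 0.911)] = 3.9413
Items = 3.9413 × 36 ≈ 141.89 → 142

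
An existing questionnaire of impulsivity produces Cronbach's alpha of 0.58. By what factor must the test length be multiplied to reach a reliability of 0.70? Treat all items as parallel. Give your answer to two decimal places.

1.69

n = 0.70(1 − 0.58) / [0.58(1 − 0.70)]
n = 0.2940 / 0.1740 ≈ 1.6897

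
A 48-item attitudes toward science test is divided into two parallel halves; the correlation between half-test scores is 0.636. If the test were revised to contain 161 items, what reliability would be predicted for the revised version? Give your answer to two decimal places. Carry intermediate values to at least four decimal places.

0.92

Spearman-Brown correction (n = 2): r_full = 2·0.636/(1 + 0.636) = 0.7775
Then adjust to 161 items: n = 161/48 = 3.3542
r_new = n·r_full / (1 + (n − 1)·r_full) = 2.6079 / 2.8304 ≈ 0.9214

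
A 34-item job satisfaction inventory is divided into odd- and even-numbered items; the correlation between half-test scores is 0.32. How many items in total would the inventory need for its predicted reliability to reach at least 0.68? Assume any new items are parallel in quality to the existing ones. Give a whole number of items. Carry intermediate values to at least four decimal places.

77

Corrected full-test reliability: r_full = 2 × 0.32 / (1 + 0.32) ≈ 0.4848
Solve Spearman-Brown for n: n = 0.68(1 − 0.4848) / [0.4848(1 − 0.68)] = 2.2583
Items = 2.2583 × 34 ≈ 76.78 → 77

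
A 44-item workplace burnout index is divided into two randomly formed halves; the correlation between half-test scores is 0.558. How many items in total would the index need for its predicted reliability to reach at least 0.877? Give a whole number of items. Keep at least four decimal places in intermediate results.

r_full = 2(0.558)/(1 + 0.558) = 0.7163
n = r_tgt(1 − r_full) / [r_full(1 − r_tgt)] = 0.877 × 0.2837 / (0.7163 × 0.123) ≈ 2.8240
Items = 2.8240 × 44 ≈ 124.26 → 125

125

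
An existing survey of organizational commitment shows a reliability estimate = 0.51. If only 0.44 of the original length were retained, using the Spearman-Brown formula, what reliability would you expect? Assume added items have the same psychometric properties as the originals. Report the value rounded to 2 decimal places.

Spearman-Brown: r_new = n·r / (1 + (n − 1)·r)
r_new = 0.44·0.51 / [1 + (0.44 − 1)·0.51]
r_new = 0.2244 / 0.7144 ≈ 0.3141

0.31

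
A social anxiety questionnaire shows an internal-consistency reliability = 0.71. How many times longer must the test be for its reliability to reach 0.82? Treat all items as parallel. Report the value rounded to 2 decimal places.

Invert Spearman-Brown to solve for n:
n = r_target (1 − r_old) / [ r_old (1 − r_target) ]
n = 0.82(1 − 0.71) / [0.71(1 − 0.82)]
n = 0.2378 / 0.1278 ≈ 1.8607

1.86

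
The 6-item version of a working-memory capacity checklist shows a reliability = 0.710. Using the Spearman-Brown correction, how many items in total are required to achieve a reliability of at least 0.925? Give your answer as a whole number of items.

31

Rearranging the Spearman-Brown formula for n,
n = r*(1 − r) / [ r (1 − r*) ]
n = 0.925 × (1 − 0.710) / [ 0.710 × (1 − 0.925) ]
n = 0.268250 / 0.053250 ≈ 5.0376
So the test needs 5.0376 × 6 ≈ 30.23 items; rounding up, 31.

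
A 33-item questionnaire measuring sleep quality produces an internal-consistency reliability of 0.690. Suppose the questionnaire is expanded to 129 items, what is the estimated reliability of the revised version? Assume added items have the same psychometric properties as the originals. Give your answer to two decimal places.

Length ratio n = 129/33 = 3.9091
By Spearman-Brown, r_new = n r / (1 + (n − 1) r).
r_new = (3.9091 × 0.690) / (1 + (3.9091 − 1) × 0.690)
     = 2.6973 / 3.0073 = 0.8969

0.90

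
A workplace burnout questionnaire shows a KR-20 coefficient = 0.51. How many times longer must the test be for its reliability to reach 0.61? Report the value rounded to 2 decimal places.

Invert Spearman-Brown to solve for n:
n = r_target (1 − r_old) / [ r_old (1 − r_target) ]
n = [0.61 × 0.49] / [0.51 × 0.39]
n = 0.2989 / 0.1989 ≈ 1.5028

1.50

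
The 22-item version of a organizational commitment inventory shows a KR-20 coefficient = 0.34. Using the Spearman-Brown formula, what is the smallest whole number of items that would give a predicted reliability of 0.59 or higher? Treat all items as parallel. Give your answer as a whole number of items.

62

n = [0.59 × 0.66] / [0.34 × 0.41]
  = 0.3894 / 0.1394 = 2.7934
Items needed = n × 22 = 2.7934 × 22 ≈ 61.45 → round up to 62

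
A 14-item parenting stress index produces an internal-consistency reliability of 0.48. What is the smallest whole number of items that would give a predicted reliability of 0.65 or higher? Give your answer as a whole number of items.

Invert Spearman-Brown to solve for n:
n = r*(1 − r) / [ r (1 − r*) ]
n = 0.65 × (1 − 0.48) / [ 0.48 × (1 − 0.65) ]
  = 0.3380 / 0.1680 = 2.0119
Items needed = n × 14 = 2.0119 × 14 ≈ 28.17 → round up to 29

29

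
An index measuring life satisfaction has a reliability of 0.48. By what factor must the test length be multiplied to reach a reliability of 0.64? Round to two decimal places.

1.93

Spearman-Brown solved for the length factor n:
n = r_target (1 − r_old) / [ r_old (1 − r_target) ]
n = 0.64(1 − 0.48) / [0.48(1 − 0.64)]
n = 0.3328 / 0.1728 ≈ 1.9259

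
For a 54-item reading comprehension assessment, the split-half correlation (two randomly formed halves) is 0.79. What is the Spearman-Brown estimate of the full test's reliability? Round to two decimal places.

The full test is twice the length of either half (n = 2).
r_full = 2r_hh / (1 + r_hh) = 2 × 0.79 / (1 + 0.79)
r_full = 1.5800 / 1.7900 ≈ 0.8827

0.88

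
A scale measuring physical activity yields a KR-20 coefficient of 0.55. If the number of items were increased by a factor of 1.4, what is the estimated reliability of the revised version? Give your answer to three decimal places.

By Spearman-Brown, r_new = n r / (1 + (n − 1) r).
r_new = 1.4·0.55 / [1 + (1.4 − 1)·0.55]
     = 0.7700 / 1.2200 = 0.6311

0.631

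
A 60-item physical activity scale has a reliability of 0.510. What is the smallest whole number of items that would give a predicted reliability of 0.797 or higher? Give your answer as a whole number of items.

Spearman-Brown solved for the length factor n:
n = r*(1 − r) / [ r (1 − r*) ]
n = 0.797 × (1 − 0.510) / [ 0.510 × (1 − 0.797) ]
  = 0.390530 / 0.103530 = 3.7721
3.7721 × 60 = 226.33 → 227 items

227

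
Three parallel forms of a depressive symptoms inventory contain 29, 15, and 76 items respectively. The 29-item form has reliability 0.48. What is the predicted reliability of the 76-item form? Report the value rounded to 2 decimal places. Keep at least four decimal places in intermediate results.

0.71

The 15-item form is not needed; work directly from the 29-item form with n = 76/29 = 2.6207.
r_{76} = n·r / (1 + (n − 1)·r) = 1.2579 / 1.7779 ≈ 0.7075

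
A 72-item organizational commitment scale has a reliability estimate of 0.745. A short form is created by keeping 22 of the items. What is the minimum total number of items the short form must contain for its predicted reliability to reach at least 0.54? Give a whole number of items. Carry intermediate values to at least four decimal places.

29

First, r for the 22-item form: n = 22/72 = 0.3056, so r_22 = 0.3056·0.745/(1 + (0.3056 − 1)·0.745) = 0.4717
Length factor from the short form to reach 0.54: n' = 0.54(1 − 0.4717) / [0.4717(1 − 0.54)] ≈ 1.3148
Items = 1.3148 × 22 ≈ 28.93 → 29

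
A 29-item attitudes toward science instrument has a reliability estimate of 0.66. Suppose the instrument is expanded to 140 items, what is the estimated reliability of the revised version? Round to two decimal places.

Length ratio n = 140/29 = 4.8276
r_new = 4.8276·0.66 / [1 + (4.8276 − 1)·0.66]
     = 3.1862 / 3.5262 = 0.9036

0.90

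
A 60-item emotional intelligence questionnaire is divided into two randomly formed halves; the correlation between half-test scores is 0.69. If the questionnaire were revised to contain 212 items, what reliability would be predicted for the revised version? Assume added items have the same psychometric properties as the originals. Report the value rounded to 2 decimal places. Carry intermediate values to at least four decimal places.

0.94

First correct the split-half correlation to full-test reliability: r_full = 2 × 0.69 / (1 + 0.69) ≈ 0.8166
Length factor from 60 to 212 items: n = 212/60 = 3.5333
r_new = n·r_full / (1 + (n − 1)·r_full) = 2.8853 / 3.0687 ≈ 0.9402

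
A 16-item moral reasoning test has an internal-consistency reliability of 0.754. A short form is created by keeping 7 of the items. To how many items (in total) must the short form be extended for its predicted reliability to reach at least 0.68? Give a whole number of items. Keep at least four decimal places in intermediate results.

Short-form reliability: n = 7/16 = 0.4375; r_7 = n·r/(1+(n−1)r) ≈ 0.5728
Length factor from the short form to reach 0.68: n' = 0.68(1 − 0.5728) / [0.5728(1 − 0.68)] ≈ 1.5848
Items = 1.5848 × 7 ≈ 11.09 → 12

12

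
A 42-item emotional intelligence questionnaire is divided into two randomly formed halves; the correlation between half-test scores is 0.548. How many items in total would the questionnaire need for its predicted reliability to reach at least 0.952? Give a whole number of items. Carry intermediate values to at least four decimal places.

Corrected full-test reliability: r_full = 2 × 0.548 / (1 + 0.548) ≈ 0.7080
n = r_tgt(1 − r_full) / [r_full(1 − r_tgt)] = 0.952 × 0.2920 / (0.7080 × 0.048) ≈ 8.1798
Items = 8.1798 × 42 ≈ 343.55 → 344

344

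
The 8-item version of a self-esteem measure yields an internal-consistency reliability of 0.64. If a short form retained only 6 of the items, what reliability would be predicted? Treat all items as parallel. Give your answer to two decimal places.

n = 6/8 = 0.75
Apply the Spearman-Brown prophecy formula, r' = nr / [1 + (n − 1)r]:
r_new = (0.75 × 0.64) / (1 + (0.75 − 1) × 0.64)
     = 0.4800 / 0.8400 = 0.5714

0.57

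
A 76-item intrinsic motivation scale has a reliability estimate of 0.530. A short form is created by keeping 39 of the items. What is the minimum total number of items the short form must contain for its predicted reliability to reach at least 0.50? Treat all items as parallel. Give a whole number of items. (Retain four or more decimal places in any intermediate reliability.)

Short-form reliability: n = 39/76 = 0.5132; r_39 = n·r/(1+(n−1)r) ≈ 0.3666
Length factor from the short form to reach 0.50: n' = 0.50(1 − 0.3666) / [0.3666(1 − 0.50)] ≈ 1.7278
Items = 1.7278 × 39 ≈ 67.38 → 68

68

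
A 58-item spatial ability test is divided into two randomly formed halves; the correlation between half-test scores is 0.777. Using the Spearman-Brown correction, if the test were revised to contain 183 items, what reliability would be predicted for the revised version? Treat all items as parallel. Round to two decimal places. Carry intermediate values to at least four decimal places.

0.96

First correct the split-half correlation to full-test reliability: r_full = 2 × 0.777 / (1 + 0.777) ≈ 0.8745
Length factor from 58 to 183 items: n = 183/58 = 3.1552
r_new = n·r_full / (1 + (n − 1)·r_full) = 2.7592 / 2.8847 ≈ 0.9565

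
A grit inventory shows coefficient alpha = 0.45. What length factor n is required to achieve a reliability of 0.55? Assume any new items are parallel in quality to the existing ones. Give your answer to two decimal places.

1.49

Spearman-Brown solved for the length factor n:
n = r*(1 − r) / [ r (1 − r*) ]
n = 0.55(1 − 0.45) / [0.45(1 − 0.55)]
  = 0.3025 / 0.2025 = 1.4938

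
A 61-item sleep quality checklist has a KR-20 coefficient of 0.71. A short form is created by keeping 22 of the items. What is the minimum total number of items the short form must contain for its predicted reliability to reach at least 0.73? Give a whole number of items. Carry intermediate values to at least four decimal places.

First, r for the 22-item form: n = 22/61 = 0.3607, so r_22 = 0.3607·0.71/(1 + (0.3607 − 1)·0.71) = 0.4690
Length factor from the short form to reach 0.73: n' = 0.73(1 − 0.4690) / [0.4690(1 − 0.73)] ≈ 3.0611
Total items = 3.0611 × 22 = 67.34, rounded up to 68.

68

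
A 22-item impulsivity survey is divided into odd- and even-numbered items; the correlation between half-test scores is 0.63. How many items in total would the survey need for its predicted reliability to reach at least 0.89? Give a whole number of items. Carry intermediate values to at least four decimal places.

53

Corrected full-test reliability: r_full = 2 × 0.63 / (1 + 0.63) ≈ 0.7730
Solve Spearman-Brown for n: n = 0.89(1 − 0.7730) / [0.7730(1 − 0.89)] = 2.3760
Items = 2.3760 × 22 ≈ 52.27 → 53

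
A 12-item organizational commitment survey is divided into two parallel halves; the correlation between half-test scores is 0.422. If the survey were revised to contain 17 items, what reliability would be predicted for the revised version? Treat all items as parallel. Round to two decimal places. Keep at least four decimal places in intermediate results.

0.67

Full-test reliability from the split-half r: r_full = 2(0.422)/(1 + 0.422) = 0.5935
Then adjust to 17 items: n = 17/12 = 1.4167
r_new = n·r_full / (1 + (n − 1)·r_full) = 0.8408 / 1.2473 ≈ 0.6741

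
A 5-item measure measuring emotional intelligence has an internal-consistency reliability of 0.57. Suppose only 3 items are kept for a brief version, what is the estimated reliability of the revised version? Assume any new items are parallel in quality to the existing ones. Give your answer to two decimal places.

0.44

n = 3/5 = 0.6
By Spearman-Brown, r_new = n r / (1 + (n − 1) r).
r_new = 0.6·0.57 / [1 + (0.6 − 1)·0.57]
     = 0.3420 / 0.7720 = 0.4430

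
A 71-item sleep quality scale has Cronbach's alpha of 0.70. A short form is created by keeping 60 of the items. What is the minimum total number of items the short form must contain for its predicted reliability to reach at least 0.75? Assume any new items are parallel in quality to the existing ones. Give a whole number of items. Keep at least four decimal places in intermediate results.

92

Short-form reliability: n = 60/71 = 0.8451; r_60 = n·r/(1+(n−1)r) ≈ 0.6635
Then solve for n' with r_old = 0.6635, r_target = 0.75: n' = 0.75(1 − 0.6635)/[0.6635(1 − 0.75)] = 1.5215
Items = 1.5215 × 60 ≈ 91.29 → 92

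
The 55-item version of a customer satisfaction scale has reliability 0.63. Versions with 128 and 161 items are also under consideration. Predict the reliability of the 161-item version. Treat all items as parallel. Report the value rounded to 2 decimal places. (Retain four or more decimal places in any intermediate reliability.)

0.83

The 128-item form is not needed; work directly from the 55-item form with n = 161/55 = 2.9273.
r_{161} = n·r / (1 + (n − 1)·r) = 1.8442 / 2.2142 ≈ 0.8329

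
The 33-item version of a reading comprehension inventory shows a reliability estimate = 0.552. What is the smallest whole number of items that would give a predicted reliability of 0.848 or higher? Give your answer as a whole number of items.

n = [0.848 × 0.448] / [0.552 × 0.152]
  = 0.379904 / 0.083904 = 4.5278
So the test needs 4.5278 × 33 ≈ 149.42 items; rounding up, 150.

150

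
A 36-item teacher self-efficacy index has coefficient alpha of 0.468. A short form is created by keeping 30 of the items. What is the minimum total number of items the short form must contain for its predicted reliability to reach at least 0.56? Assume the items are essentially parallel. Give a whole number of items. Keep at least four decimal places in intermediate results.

Short-form reliability: n = 30/36 = 0.8333; r_30 = n·r/(1+(n−1)r) ≈ 0.4230
Then solve for n' with r_old = 0.4230, r_target = 0.56: n' = 0.56(1 − 0.4230)/[0.4230(1 − 0.56)] = 1.7361
Items = 1.7361 × 30 ≈ 52.08 → 53

53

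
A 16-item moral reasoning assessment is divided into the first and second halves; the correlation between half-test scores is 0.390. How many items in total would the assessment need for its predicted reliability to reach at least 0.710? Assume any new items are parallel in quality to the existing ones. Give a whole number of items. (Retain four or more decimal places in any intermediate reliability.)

Corrected full-test reliability: r_full = 2 × 0.390 / (1 + 0.390) ≈ 0.5612
Solve Spearman-Brown for n: n = 0.710(1 − 0.5612) / [0.5612(1 − 0.710)] = 1.9143
Required items = 1.9143 × 16 = 30.63, so 31 items.

31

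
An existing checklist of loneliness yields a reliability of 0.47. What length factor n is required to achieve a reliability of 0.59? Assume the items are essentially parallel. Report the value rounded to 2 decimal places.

Spearman-Brown solved for the length factor n:
n = r_target (1 − r_old) / [ r_old (1 − r_target) ]
n = 0.59(1 − 0.47) / [0.47(1 − 0.59)]
n = 0.3127 / 0.1927 ≈ 1.6227

1.62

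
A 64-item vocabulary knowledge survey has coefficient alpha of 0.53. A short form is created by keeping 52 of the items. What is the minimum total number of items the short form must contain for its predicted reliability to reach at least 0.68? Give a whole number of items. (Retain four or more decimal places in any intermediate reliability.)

Short-form reliability: n = 52/64 = 0.8125; r_52 = n·r/(1+(n−1)r) ≈ 0.4781
Then solve for n' with r_old = 0.4781, r_target = 0.68: n' = 0.68(1 − 0.4781)/[0.4781(1 − 0.68)] = 2.3197
Total items = 2.3197 × 52 = 120.62, rounded up to 121.

121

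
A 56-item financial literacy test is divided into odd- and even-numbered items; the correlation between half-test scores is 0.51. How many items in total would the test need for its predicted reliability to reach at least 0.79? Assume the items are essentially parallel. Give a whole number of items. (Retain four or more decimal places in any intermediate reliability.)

102

r_full = 2(0.51)/(1 + 0.51) = 0.6755
Solve Spearman-Brown for n: n = 0.79(1 − 0.6755) / [0.6755(1 − 0.79)] = 1.8072
Items = 1.8072 × 56 ≈ 101.20 → 102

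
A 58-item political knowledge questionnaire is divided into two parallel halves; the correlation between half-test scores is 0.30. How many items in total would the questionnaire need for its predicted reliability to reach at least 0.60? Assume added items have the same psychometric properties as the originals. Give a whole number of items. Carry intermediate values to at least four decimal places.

r_full = 2(0.30)/(1 + 0.30) = 0.4615
Solve Spearman-Brown for n: n = 0.60(1 − 0.4615) / [0.4615(1 − 0.60)] = 1.7503
Items = 1.7503 × 58 ≈ 101.52 → 102

102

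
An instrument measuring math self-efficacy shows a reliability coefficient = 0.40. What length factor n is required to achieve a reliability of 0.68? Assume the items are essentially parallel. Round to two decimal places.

n = 0.68 × (1 − 0.40) / [ 0.40 × (1 − 0.68) ]
n = 0.4080 / 0.1280 ≈ 3.1875

3.19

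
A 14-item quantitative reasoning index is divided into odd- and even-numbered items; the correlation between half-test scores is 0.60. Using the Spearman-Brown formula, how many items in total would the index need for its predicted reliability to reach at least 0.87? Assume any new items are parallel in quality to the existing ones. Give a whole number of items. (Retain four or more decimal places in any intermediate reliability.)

32

r_full = 2(0.60)/(1 + 0.60) = 0.7500
Solve Spearman-Brown for n: n = 0.87(1 − 0.7500) / [0.7500(1 − 0.87)] = 2.2308
Items = 2.2308 × 14 ≈ 31.23 → 32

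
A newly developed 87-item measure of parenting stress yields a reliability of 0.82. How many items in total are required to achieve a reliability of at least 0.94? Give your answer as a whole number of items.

300

Invert Spearman-Brown to solve for n:
n = r*(1 − r) / [ r (1 − r*) ]
n = 0.94(1 − 0.82) / [0.82(1 − 0.94)]
n = 0.1692 / 0.0492 ≈ 3.4390
3.4390 × 87 = 299.19 → 300 items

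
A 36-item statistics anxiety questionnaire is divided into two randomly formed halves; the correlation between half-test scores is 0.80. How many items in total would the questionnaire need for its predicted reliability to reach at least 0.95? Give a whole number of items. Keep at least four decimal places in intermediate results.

Corrected full-test reliability: r_full = 2 × 0.80 / (1 + 0.80) ≈ 0.8889
Solve Spearman-Brown for n: n = 0.95(1 − 0.8889) / [0.8889(1 − 0.95)] = 2.3747
Required items = 2.3747 × 36 = 85.49, so 86 items.

86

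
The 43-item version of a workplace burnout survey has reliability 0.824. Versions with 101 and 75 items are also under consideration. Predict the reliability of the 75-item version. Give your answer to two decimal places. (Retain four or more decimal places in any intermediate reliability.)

The 101-item form is not needed; work directly from the 43-item form with n = 75/43 = 1.7442.
r_{75} = n·r / (1 + (n − 1)·r) = 1.4372 / 1.6132 ≈ 0.8909

0.89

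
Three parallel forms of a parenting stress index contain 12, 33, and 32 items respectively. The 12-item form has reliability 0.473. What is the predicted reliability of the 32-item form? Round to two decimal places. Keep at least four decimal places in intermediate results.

0.71

Only the ratio of lengths matters: n = 32/12 = 2.6667
r_{32} = n·r / (1 + (n − 1)·r) = 1.2613 / 1.7883 ≈ 0.7053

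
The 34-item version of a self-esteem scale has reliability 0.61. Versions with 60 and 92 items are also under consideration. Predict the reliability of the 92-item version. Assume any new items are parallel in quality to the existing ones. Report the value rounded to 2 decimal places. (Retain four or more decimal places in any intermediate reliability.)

Only the ratio of lengths matters: n = 92/34 = 2.7059
r_{92} = n·r / (1 + (n − 1)·r) = 1.6506 / 2.0406 ≈ 0.8089

0.81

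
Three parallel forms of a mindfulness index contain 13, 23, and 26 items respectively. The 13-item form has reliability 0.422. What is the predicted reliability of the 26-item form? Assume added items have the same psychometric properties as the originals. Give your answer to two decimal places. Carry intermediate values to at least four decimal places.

0.59

The 23-item form is not needed; work directly from the 13-item form with n = 26/13 = 2.0000.
r_{26} = n·r / (1 + (n − 1)·r) = 0.8440 / 1.4220 ≈ 0.5935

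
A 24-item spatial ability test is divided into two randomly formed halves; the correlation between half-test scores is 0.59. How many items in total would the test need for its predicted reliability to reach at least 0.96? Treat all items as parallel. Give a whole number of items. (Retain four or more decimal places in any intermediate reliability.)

201

Corrected full-test reliability: r_full = 2 × 0.59 / (1 + 0.59) ≈ 0.7421
Solve Spearman-Brown for n: n = 0.96(1 − 0.7421) / [0.7421(1 − 0.96)] = 8.3407
Items = 8.3407 × 24 ≈ 200.18 → 201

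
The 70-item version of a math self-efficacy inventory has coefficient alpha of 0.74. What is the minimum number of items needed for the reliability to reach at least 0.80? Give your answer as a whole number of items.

Rearranging the Spearman-Brown formula for n,
n = r*(1 − r) / [ r (1 − r*) ]
n = 0.80 × (1 − 0.74) / [ 0.74 × (1 − 0.80) ]
n = 0.2080 / 0.1480 ≈ 1.4054
So the test needs 1.4054 × 70 ≈ 98.38 items; rounding up, 99.

99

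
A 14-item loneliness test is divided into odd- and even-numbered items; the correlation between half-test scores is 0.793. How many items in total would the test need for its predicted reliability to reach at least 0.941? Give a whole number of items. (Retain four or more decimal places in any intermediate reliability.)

30

Corrected full-test reliability: r_full = 2 × 0.793 / (1 + 0.793) ≈ 0.8846
n = r_tgt(1 − r_full) / [r_full(1 − r_tgt)] = 0.941 × 0.1154 / (0.8846 × 0.059) ≈ 2.0806
Items = 2.0806 × 14 ≈ 29.13 → 30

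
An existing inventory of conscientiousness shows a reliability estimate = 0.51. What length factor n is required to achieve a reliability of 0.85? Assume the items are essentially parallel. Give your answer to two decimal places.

5.44

Rearranging the Spearman-Brown formula for n,
n = r_target (1 − r_old) / [ r_old (1 − r_target) ]
n = [0.85 × 0.49] / [0.51 × 0.15]
  = 0.4165 / 0.0765 = 5.4444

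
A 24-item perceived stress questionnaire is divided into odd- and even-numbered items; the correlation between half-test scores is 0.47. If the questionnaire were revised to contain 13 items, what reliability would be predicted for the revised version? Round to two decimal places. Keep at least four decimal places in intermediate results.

First correct the split-half correlation to full-test reliability: r_full = 2 × 0.47 / (1 + 0.47) ≈ 0.6395
Length factor from 24 to 13 items: n = 13/24 = 0.5417
r_new = n·r_full / (1 + (n − 1)·r_full) = 0.3464 / 0.7069 ≈ 0.4900

0.49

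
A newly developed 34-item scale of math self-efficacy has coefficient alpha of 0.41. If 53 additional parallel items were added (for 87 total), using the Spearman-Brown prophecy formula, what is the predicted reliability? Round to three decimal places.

0.640

Length ratio n = 87/34 = 2.5588
Spearman-Brown: r_new = n·r / (1 + (n − 1)·r)
r_new = (2.5588 × 0.41) / (1 + (2.5588 − 1) × 0.41)
r_new = 1.0491 / 1.6391 ≈ 0.6400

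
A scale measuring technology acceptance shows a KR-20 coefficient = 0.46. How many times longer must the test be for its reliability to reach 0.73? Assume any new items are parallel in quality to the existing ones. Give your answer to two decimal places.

Spearman-Brown solved for the length factor n:
n = r*(1 − r) / [ r (1 − r*) ]
n = 0.73 × (1 − 0.46) / [ 0.46 × (1 − 0.73) ]
n = 0.3942 / 0.1242 ≈ 3.1739

3.17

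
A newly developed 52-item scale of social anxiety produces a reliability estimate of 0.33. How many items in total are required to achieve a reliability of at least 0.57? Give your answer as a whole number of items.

140

n = [0.57 × 0.67] / [0.33 × 0.43]
  = 0.3819 / 0.1419 = 2.6913
So the test needs 2.6913 × 52 ≈ 139.95 items; rounding up, 140.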